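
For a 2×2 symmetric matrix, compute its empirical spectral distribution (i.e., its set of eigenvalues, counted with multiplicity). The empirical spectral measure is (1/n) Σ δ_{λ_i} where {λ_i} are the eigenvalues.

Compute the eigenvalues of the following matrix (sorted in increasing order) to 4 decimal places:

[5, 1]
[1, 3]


Since M is real symmetric, both eigenvalues are real; they are the roots of det(λI − M) = λ² − (tr M) λ + det M.
tr M = 5 + 3 = 8.
det M = 5·3 − 1² = 15 − 1 = 14.
Characteristic polynomial: λ² − 8λ + 14 = 0.
Discriminant Δ = (tr M)² − 4·det M = 64 − 56 = 8; √Δ = 2.828427.
λ = (tr M ± √Δ)/2 = (8 ± 2.828427)/2, giving (tr M − √Δ)/2 = 2.5858 and (tr M + √Δ)/2 = 5.4142.

Eigenvalues sorted in increasing order: [2.5858, 5.4142].


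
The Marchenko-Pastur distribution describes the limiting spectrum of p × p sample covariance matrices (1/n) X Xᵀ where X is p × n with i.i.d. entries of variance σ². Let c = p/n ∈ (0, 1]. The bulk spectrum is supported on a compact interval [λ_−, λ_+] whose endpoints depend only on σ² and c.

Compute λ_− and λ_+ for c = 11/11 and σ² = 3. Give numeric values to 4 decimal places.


c = 11/11 = 1.000000; √c = 1.000000.
λ_− = σ² (1 − √c)² = 3 · (1 − 1.000000)² = 3 · (0.000000)² = 0.000000.
λ_+ = σ² (1 + √c)² = 3 · (1 + 1.000000)² = 3 · (2.000000)² = 12.000000.

Rounded to 4 decimal places: λ_− ≈ 0.0000, λ_+ ≈ 12.0000.


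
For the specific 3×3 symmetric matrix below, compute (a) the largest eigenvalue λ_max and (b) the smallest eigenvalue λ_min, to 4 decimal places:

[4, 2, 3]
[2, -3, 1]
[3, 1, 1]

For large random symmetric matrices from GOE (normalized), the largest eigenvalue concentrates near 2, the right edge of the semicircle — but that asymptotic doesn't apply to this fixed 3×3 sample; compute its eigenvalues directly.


Since M is real symmetric, all three eigenvalues are real; they are the roots of det(λI − M) = λ³ − (tr M) λ² + s λ − det M, where s is the sum of the principal 2×2 minors.
tr M = 4 + (-3) + 1 = 2.
s = (4·(-3) − 2²) + (4·1 − 3²) + ((-3)·1 − 1²) = -16 + (-5) + (-4) = -25.
det M (expand along row 1) = 4·(-4) − 2·(-1) + 3·11 = 19.
Characteristic polynomial: λ³ − 2λ² − 25λ − 19 = 0.
Substitute λ = y + (tr M)/3 = y + 0.666667 to remove the quadratic term: y³ + p·y + q = 0 with p = s − (tr M)²/3 = -26.333333 and q = −2(tr M)³/27 + (tr M)·s/3 − det M = -36.259259.
Three real roots ⇒ use the trigonometric (Viète) form: r = 2√(−p/3) = 5.925463, φ = arccos(3q/(p·r)) = arccos(0.697127) = 0.799414 rad.
y_k = r·cos(φ/3 − 2πk/3) for k = 0, 1, 2 gives y = 5.716330, -1.506867, -4.209464.
λ_k = y_k + 0.666667 gives λ = 6.3830, -0.8402, -3.5428 (check: the sum is 2.0000 = tr M).

Hence λ_max = 6.3830 and λ_min = -3.5428.


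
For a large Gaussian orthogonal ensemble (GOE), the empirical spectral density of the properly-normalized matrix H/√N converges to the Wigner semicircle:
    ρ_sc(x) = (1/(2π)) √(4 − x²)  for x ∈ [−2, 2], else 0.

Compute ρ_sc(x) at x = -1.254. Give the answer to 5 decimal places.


ρ_sc(x) = (1/(2π)) √(4 − x²). With x = -1.254:
  4 − x² = 4 − (-1.254)² = 4 − 1.572516 = 2.427484.
  √(4 − x²) = 1.558039.
  1/(2π) = 0.159155.
  ρ_sc(-1.254) = 0.159155 · 1.558039 = 0.247970.

Rounded to 5 decimal places: ρ_sc(-1.254) ≈ 0.24797.


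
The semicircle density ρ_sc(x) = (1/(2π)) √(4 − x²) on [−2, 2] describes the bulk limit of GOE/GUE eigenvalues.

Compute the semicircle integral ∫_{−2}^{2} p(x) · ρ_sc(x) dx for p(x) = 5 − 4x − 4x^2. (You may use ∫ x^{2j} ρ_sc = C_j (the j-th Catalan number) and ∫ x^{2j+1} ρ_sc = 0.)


Write p(x) = Σ a_i x^i, split into monomials and integrate each against ρ_sc separately.
Using ∫ x^{2j} ρ_sc = C_j = (1/(j+1)) C(2j, j) (Catalan numbers) and ∫ x^{2j+1} ρ_sc = 0 (odd monomials vanish by symmetry):
  i = 0 (even): a_0 · C_{0} = 5 · 1 = 5
  i = 1 (odd): ∫ x^1 ρ_sc = 0 (vanishes)
  i = 2 (even): a_2 · C_{1} = -4 · 1 = -4

Summing the contributions: ∫_{−2}^{2} p(x) ρ_sc(x) dx = 5 + (-4) = 1.


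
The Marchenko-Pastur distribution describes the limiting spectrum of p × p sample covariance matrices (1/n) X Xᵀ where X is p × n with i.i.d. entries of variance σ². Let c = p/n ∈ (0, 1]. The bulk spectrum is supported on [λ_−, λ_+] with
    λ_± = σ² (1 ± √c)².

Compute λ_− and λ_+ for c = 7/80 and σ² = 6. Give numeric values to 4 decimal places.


c = 7/80 = 0.087500; √c = 0.295804.
λ_− = σ² (1 − √c)² = 6 · (1 − 0.295804)² = 6 · (0.704196)² = 2.975352.
λ_+ = σ² (1 + √c)² = 6 · (1 + 0.295804)² = 6 · (1.295804)² = 10.074648.

Rounded to 4 decimal places: λ_− ≈ 2.9754, λ_+ ≈ 10.0746.


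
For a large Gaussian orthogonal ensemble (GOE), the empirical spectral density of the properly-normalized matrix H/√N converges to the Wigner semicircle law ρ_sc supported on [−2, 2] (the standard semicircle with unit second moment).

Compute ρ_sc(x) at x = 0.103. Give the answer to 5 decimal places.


ρ_sc(x) = (1/(2π)) √(4 − x²). With x = 0.103:
  4 − x² = 4 − (0.103)² = 4 − 0.010609 = 3.989391.
  √(4 − x²) = 1.997346.
  1/(2π) = 0.159155.
  ρ_sc(0.103) = 0.159155 · 1.997346 = 0.317887.

Rounded to 5 decimal places: ρ_sc(0.103) ≈ 0.31789.


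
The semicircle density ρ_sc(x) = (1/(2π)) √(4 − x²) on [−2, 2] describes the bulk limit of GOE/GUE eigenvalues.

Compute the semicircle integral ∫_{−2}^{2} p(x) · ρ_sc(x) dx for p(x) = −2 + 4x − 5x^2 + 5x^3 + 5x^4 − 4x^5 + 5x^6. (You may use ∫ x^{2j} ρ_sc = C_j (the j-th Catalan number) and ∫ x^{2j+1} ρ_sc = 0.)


Write p(x) = Σ a_i x^i, split into monomials and integrate each against ρ_sc separately.
Using ∫ x^{2j} ρ_sc = C_j = (1/(j+1)) C(2j, j) (Catalan numbers) and ∫ x^{2j+1} ρ_sc = 0 (odd monomials vanish by symmetry):
  i = 0 (even): a_0 · C_{0} = -2 · 1 = -2
  i = 1 (odd): ∫ x^1 ρ_sc = 0 (vanishes)
  i = 2 (even): a_2 · C_{1} = -5 · 1 = -5
  i = 3 (odd): ∫ x^3 ρ_sc = 0 (vanishes)
  i = 4 (even): a_4 · C_{2} = 5 · 2 = 10
  i = 5 (odd): ∫ x^5 ρ_sc = 0 (vanishes)
  i = 6 (even): a_6 · C_{3} = 5 · 5 = 25

Summing the contributions: ∫_{−2}^{2} p(x) ρ_sc(x) dx = (-2) + (-5) + 10 + 25 = 28.


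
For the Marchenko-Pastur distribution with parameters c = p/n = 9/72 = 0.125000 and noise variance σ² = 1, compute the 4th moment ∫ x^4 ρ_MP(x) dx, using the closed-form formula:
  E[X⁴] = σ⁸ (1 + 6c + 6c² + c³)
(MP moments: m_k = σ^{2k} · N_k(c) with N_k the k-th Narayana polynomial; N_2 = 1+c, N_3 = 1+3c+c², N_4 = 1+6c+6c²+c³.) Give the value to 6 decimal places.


E[X⁴] = σ⁸ (1 + 6c + 6c² + c³) (fourth MP moment). With σ² = 1 (so σ⁸ = 1) and c = 9/72 = 0.125000: E[X⁴] = 1 · (1 + 6·0.125000 + 6·(0.125000)² + (0.125000)³) = 1 · 1.845703.

So E[X^4] = 1.845703.


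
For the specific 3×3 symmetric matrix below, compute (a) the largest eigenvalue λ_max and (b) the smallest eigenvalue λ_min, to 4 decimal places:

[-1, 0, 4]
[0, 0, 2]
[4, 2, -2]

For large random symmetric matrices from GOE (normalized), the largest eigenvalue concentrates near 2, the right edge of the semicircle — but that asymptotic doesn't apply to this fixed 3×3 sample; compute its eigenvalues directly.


Since M is real symmetric, all three eigenvalues are real; they are the roots of det(λI − M) = λ³ − (tr M) λ² + s λ − det M, where s is the sum of the principal 2×2 minors.
tr M = -1 + 0 + (-2) = -3.
s = ((-1)·0 − 0²) + ((-1)·(-2) − 4²) + (0·(-2) − 2²) = 0 + (-14) + (-4) = -18.
det M (expand along row 1) = (-1)·(-4) − 0·(-8) + 4·0 = 4.
Characteristic polynomial: λ³ + 3λ² − 18λ − 4 = 0.
Substitute λ = y + (tr M)/3 = y − 1.000000 to remove the quadratic term: y³ + p·y + q = 0 with p = s − (tr M)²/3 = -21.000000 and q = −2(tr M)³/27 + (tr M)·s/3 − det M = 16.000000.
Three real roots ⇒ use the trigonometric (Viète) form: r = 2√(−p/3) = 5.291503, φ = arccos(3q/(p·r)) = arccos(-0.431959) = 2.017461 rad.
y_k = r·cos(φ/3 − 2πk/3) for k = 0, 1, 2 gives y = 4.139410, 0.784934, -4.924344.
λ_k = y_k − 1.000000 gives λ = 3.1394, -0.2151, -5.9243 (check: the sum is -3.0000 = tr M).

Hence λ_max = 3.1394 and λ_min = -5.9243.


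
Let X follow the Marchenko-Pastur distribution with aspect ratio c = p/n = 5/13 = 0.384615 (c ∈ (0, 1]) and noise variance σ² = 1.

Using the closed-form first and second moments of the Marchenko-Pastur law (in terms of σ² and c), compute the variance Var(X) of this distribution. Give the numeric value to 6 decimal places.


Recall the MP moments m_1 = E[X] = σ² and m_2 = E[X²] = σ⁴ (1 + c).
m_1 = E[X] = σ² = 1, so m_1² = 1.
m_2 = E[X²] = σ⁴ (1 + c) = 1 · (1 + 0.384615) = 1 · 1.384615 = 1.384615.
(Note m_2 − m_1² simplifies to c · σ⁴ = 0.384615 · 1.)

Var(X) = m_2 − m_1² = 1.384615 − 1 = 0.384615.


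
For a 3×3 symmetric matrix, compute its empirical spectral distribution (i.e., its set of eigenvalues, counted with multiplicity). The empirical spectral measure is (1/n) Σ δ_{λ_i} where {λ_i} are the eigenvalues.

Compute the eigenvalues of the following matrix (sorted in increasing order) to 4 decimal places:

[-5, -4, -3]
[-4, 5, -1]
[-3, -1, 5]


Since M is real symmetric, all three eigenvalues are real; they are the roots of det(λI − M) = λ³ − (tr M) λ² + s λ − det M, where s is the sum of the principal 2×2 minors.
tr M = -5 + 5 + 5 = 5.
s = ((-5)·5 − (-4)²) + ((-5)·5 − (-3)²) + (5·5 − (-1)²) = -41 + (-34) + 24 = -51.
det M (expand along row 1) = (-5)·24 − (-4)·(-23) + (-3)·19 = -269.
Characteristic polynomial: λ³ − 5λ² − 51λ + 269 = 0.
Substitute λ = y + (tr M)/3 = y + 1.666667 to remove the quadratic term: y³ + p·y + q = 0 with p = s − (tr M)²/3 = -59.333333 and q = −2(tr M)³/27 + (tr M)·s/3 − det M = 174.740741.
Three real roots ⇒ use the trigonometric (Viète) form: r = 2√(−p/3) = 8.894443, φ = arccos(3q/(p·r)) = arccos(-0.993340) = 3.026116 rad.
y_k = r·cos(φ/3 − 2πk/3) for k = 0, 1, 2 gives y = 4.740351, 4.147503, -8.887854.
λ_k = y_k + 1.666667 gives λ = 6.4070, 5.8142, -7.2212 (check: the sum is 5.0000 = tr M).

Eigenvalues sorted in increasing order: [-7.2212, 5.8142, 6.4070].


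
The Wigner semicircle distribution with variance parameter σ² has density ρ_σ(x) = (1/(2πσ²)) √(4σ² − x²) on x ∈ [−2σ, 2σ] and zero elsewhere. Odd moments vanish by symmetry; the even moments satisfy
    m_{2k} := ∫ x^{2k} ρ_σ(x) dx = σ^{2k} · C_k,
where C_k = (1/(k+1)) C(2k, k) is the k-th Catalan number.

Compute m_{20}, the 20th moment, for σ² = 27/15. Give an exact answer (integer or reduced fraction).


By the scaled semicircle moment identity, m_{2k} = σ^{2k} · C_k with k = 10.
C_10 = (1/(k+1)) · C(2k, k) = (1/11) · C(20, 10) = (1/11) · 184756 = 16796.
σ^{2k} = (σ²)^k = (27/15)^10 = 3486784401/9765625.

Therefore m_{20} = σ^{20} · C_10 = (3486784401/9765625) · 16796 = 58564030799196/9765625.


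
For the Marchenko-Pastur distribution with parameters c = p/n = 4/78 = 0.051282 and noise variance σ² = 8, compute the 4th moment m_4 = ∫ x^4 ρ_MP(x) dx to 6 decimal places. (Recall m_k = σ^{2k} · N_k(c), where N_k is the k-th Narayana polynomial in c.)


E[X⁴] = σ⁸ (1 + 6c + 6c² + c³) (fourth MP moment). With σ² = 8 (so σ⁸ = 4096) and c = 4/78 = 0.051282: E[X⁴] = 4096 · (1 + 6·0.051282 + 6·(0.051282)² + (0.051282)³) = 4096 · 1.323606.

So E[X^4] = 5421.491259.


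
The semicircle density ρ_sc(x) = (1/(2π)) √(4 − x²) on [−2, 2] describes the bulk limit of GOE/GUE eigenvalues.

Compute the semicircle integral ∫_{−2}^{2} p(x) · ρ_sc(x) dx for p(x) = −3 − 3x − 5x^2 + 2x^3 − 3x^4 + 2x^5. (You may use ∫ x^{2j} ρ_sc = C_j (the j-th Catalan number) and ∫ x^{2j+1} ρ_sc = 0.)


Write p(x) = Σ a_i x^i, split into monomials and integrate each against ρ_sc separately.
Using ∫ x^{2j} ρ_sc = C_j = (1/(j+1)) C(2j, j) (Catalan numbers) and ∫ x^{2j+1} ρ_sc = 0 (odd monomials vanish by symmetry):
  i = 0 (even): a_0 · C_{0} = -3 · 1 = -3
  i = 1 (odd): ∫ x^1 ρ_sc = 0 (vanishes)
  i = 2 (even): a_2 · C_{1} = -5 · 1 = -5
  i = 3 (odd): ∫ x^3 ρ_sc = 0 (vanishes)
  i = 4 (even): a_4 · C_{2} = -3 · 2 = -6
  i = 5 (odd): ∫ x^5 ρ_sc = 0 (vanishes)

Summing the contributions: ∫_{−2}^{2} p(x) ρ_sc(x) dx = (-3) + (-5) + (-6) = -14.


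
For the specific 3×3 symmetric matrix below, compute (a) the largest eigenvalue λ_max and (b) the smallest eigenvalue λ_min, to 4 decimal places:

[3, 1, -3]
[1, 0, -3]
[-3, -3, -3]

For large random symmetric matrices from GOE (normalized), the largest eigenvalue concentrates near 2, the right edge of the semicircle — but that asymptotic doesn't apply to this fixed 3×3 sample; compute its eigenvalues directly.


Since M is real symmetric, all three eigenvalues are real; they are the roots of det(λI − M) = λ³ − (tr M) λ² + s λ − det M, where s is the sum of the principal 2×2 minors.
tr M = 3 + 0 + (-3) = 0.
s = (3·0 − 1²) + (3·(-3) − (-3)²) + (0·(-3) − (-3)²) = -1 + (-18) + (-9) = -28.
det M (expand along row 1) = 3·(-9) − 1·(-12) + (-3)·(-3) = -6.
Characteristic polynomial: λ³ − 28λ + 6 = 0.
Substitute λ = y + (tr M)/3 = y + 0.000000 to remove the quadratic term: y³ + p·y + q = 0 with p = s − (tr M)²/3 = -28.000000 and q = −2(tr M)³/27 + (tr M)·s/3 − det M = 6.000000.
Three real roots ⇒ use the trigonometric (Viète) form: r = 2√(−p/3) = 6.110101, φ = arccos(3q/(p·r)) = arccos(-0.105212) = 1.676204 rad.
y_k = r·cos(φ/3 − 2πk/3) for k = 0, 1, 2 gives y = 5.180917, 0.214639, -5.395556.
λ_k = y_k + 0.000000 gives λ = 5.1809, 0.2146, -5.3956 (check: the sum is 0.0000 = tr M).

Hence λ_max = 5.1809 and λ_min = -5.3956.


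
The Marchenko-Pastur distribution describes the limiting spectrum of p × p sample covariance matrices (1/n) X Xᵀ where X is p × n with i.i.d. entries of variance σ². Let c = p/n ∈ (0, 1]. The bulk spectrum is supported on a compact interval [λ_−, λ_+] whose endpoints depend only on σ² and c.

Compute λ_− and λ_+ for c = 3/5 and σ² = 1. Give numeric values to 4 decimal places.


c = 3/5 = 0.600000; √c = 0.774597.
λ_− = σ² (1 − √c)² = 1 · (1 − 0.774597)² = 1 · (0.225403)² = 0.050807.
λ_+ = σ² (1 + √c)² = 1 · (1 + 0.774597)² = 1 · (1.774597)² = 3.149193.

Rounded to 4 decimal places: λ_− ≈ 0.0508, λ_+ ≈ 3.1492.


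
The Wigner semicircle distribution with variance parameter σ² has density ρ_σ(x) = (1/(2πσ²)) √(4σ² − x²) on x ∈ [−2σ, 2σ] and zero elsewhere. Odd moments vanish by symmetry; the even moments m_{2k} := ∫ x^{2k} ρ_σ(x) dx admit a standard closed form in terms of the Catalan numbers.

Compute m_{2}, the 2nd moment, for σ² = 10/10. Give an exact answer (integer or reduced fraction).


By the scaled semicircle moment identity, m_{2k} = σ^{2k} · C_k with k = 1.
C_1 = (1/(k+1)) · C(2k, k) = (1/2) · C(2, 1) = (1/2) · 2 = 1.
σ^{2k} = (σ²)^k = (10/10)^1 = 1.

Therefore m_{2} = σ^{2} · C_1 = 1 · 1 = 1.


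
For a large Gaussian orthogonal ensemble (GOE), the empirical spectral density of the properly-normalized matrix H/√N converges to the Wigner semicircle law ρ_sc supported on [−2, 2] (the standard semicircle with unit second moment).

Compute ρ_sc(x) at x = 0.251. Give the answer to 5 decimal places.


ρ_sc(x) = (1/(2π)) √(4 − x²). With x = 0.251:
  4 − x² = 4 − (0.251)² = 4 − 0.063001 = 3.936999.
  √(4 − x²) = 1.984187.
  1/(2π) = 0.159155.
  ρ_sc(0.251) = 0.159155 · 1.984187 = 0.315793.

Rounded to 5 decimal places: ρ_sc(0.251) ≈ 0.31579.


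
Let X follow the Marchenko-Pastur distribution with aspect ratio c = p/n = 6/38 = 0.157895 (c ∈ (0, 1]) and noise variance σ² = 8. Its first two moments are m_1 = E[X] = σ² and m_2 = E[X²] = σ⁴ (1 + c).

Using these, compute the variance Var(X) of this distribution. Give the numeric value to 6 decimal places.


m_1 = E[X] = σ² = 8, so m_1² = 64.
m_2 = E[X²] = σ⁴ (1 + c) = 64 · (1 + 0.157895) = 64 · 1.157895 = 74.105263.
(Note m_2 − m_1² simplifies to c · σ⁴ = 0.157895 · 64.)

Var(X) = m_2 − m_1² = 74.105263 − 64 = 10.105263.


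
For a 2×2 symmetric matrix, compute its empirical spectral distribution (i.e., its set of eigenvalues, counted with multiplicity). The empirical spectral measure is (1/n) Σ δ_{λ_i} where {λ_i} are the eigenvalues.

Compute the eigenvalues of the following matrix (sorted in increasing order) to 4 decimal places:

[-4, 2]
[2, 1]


Since M is real symmetric, both eigenvalues are real; they are the roots of det(λI − M) = λ² − (tr M) λ + det M.
tr M = -4 + 1 = -3.
det M = (-4)·1 − 2² = -4 − 4 = -8.
Characteristic polynomial: λ² + 3λ − 8 = 0.
Discriminant Δ = (tr M)² − 4·det M = 9 − (-32) = 41; √Δ = 6.403124.
λ = (tr M ± √Δ)/2 = (-3 ± 6.403124)/2, giving (tr M − √Δ)/2 = -4.7016 and (tr M + √Δ)/2 = 1.7016.

Eigenvalues sorted in increasing order: [-4.7016, 1.7016].


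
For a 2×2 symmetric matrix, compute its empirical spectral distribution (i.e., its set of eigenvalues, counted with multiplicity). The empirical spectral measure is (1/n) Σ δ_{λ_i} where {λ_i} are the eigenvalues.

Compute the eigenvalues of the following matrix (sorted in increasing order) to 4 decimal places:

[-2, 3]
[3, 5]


Since M is real symmetric, both eigenvalues are real; they are the roots of det(λI − M) = λ² − (tr M) λ + det M.
tr M = -2 + 5 = 3.
det M = (-2)·5 − 3² = -10 − 9 = -19.
Characteristic polynomial: λ² − 3λ − 19 = 0.
Discriminant Δ = (tr M)² − 4·det M = 9 − (-76) = 85; √Δ = 9.219544.
λ = (tr M ± √Δ)/2 = (3 ± 9.219544)/2, giving (tr M − √Δ)/2 = -3.1098 and (tr M + √Δ)/2 = 6.1098.

Eigenvalues sorted in increasing order: [-3.1098, 6.1098].


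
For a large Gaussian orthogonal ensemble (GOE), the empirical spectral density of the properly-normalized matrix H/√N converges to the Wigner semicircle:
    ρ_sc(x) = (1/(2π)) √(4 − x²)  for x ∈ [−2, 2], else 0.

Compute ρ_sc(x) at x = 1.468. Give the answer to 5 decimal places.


ρ_sc(x) = (1/(2π)) √(4 − x²). With x = 1.468:
  4 − x² = 4 − (1.468)² = 4 − 2.155024 = 1.844976.
  √(4 − x²) = 1.358299.
  1/(2π) = 0.159155.
  ρ_sc(1.468) = 0.159155 · 1.358299 = 0.216180.

Rounded to 5 decimal places: ρ_sc(1.468) ≈ 0.21618.


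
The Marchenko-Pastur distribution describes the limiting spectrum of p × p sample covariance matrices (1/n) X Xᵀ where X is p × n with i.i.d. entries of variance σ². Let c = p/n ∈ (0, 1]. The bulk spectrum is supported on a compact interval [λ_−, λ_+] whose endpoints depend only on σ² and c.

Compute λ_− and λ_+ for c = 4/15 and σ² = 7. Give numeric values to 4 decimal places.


c = 4/15 = 0.266667; √c = 0.516398.
λ_− = σ² (1 − √c)² = 7 · (1 − 0.516398)² = 7 · (0.483602)² = 1.637098.
λ_+ = σ² (1 + √c)² = 7 · (1 + 0.516398)² = 7 · (1.516398)² = 16.096236.

Rounded to 4 decimal places: λ_− ≈ 1.6371, λ_+ ≈ 16.0962.


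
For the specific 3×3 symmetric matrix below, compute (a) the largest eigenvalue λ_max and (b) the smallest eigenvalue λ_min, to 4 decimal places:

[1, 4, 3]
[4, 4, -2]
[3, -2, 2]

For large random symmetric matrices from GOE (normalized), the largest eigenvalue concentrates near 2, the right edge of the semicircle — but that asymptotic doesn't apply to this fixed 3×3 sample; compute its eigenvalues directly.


Since M is real symmetric, all three eigenvalues are real; they are the roots of det(λI − M) = λ³ − (tr M) λ² + s λ − det M, where s is the sum of the principal 2×2 minors.
tr M = 1 + 4 + 2 = 7.
s = (1·4 − 4²) + (1·2 − 3²) + (4·2 − (-2)²) = -12 + (-7) + 4 = -15.
det M (expand along row 1) = 1·4 − 4·14 + 3·(-20) = -112.
Characteristic polynomial: λ³ − 7λ² − 15λ + 112 = 0.
Substitute λ = y + (tr M)/3 = y + 2.333333 to remove the quadratic term: y³ + p·y + q = 0 with p = s − (tr M)²/3 = -31.333333 and q = −2(tr M)³/27 + (tr M)·s/3 − det M = 51.592593.
Three real roots ⇒ use the trigonometric (Viète) form: r = 2√(−p/3) = 6.463573, φ = arccos(3q/(p·r)) = arccos(-0.764239) = 2.440657 rad.
y_k = r·cos(φ/3 − 2πk/3) for k = 0, 1, 2 gives y = 4.439965, 1.847986, -6.287951.
λ_k = y_k + 2.333333 gives λ = 6.7733, 4.1813, -3.9546 (check: the sum is 7.0000 = tr M).

Hence λ_max = 6.7733 and λ_min = -3.9546.


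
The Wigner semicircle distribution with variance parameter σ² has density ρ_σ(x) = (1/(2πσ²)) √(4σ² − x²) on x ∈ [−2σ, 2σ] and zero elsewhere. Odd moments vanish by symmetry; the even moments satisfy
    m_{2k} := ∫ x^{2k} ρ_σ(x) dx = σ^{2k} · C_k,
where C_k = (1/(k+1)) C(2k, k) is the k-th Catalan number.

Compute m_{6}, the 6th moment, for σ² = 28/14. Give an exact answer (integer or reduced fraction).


By the scaled semicircle moment identity, m_{2k} = σ^{2k} · C_k with k = 3.
C_3 = (1/(k+1)) · C(2k, k) = (1/4) · C(6, 3) = (1/4) · 20 = 5.
σ^{2k} = (σ²)^k = (28/14)^3 = 8.

Therefore m_{6} = σ^{6} · C_3 = 8 · 5 = 40.


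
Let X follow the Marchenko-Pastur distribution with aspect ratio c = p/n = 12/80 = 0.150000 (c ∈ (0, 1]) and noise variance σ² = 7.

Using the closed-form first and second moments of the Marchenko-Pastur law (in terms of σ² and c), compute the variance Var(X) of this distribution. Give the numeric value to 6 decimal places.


Recall the MP moments m_1 = E[X] = σ² and m_2 = E[X²] = σ⁴ (1 + c).
m_1 = E[X] = σ² = 7, so m_1² = 49.
m_2 = E[X²] = σ⁴ (1 + c) = 49 · (1 + 0.150000) = 49 · 1.150000 = 56.350000.
(Note m_2 − m_1² simplifies to c · σ⁴ = 0.150000 · 49.)

Var(X) = m_2 − m_1² = 56.350000 − 49 = 7.350000.


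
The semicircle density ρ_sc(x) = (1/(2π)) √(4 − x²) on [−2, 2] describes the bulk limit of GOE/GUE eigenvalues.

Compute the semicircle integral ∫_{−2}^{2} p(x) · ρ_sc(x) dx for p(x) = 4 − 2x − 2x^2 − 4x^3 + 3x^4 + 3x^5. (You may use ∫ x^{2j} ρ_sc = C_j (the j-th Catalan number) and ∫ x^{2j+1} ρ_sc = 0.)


Write p(x) = Σ a_i x^i, split into monomials and integrate each against ρ_sc separately.
Using ∫ x^{2j} ρ_sc = C_j = (1/(j+1)) C(2j, j) (Catalan numbers) and ∫ x^{2j+1} ρ_sc = 0 (odd monomials vanish by symmetry):
  i = 0 (even): a_0 · C_{0} = 4 · 1 = 4
  i = 1 (odd): ∫ x^1 ρ_sc = 0 (vanishes)
  i = 2 (even): a_2 · C_{1} = -2 · 1 = -2
  i = 3 (odd): ∫ x^3 ρ_sc = 0 (vanishes)
  i = 4 (even): a_4 · C_{2} = 3 · 2 = 6
  i = 5 (odd): ∫ x^5 ρ_sc = 0 (vanishes)

Summing the contributions: ∫_{−2}^{2} p(x) ρ_sc(x) dx = 4 + (-2) + 6 = 8.


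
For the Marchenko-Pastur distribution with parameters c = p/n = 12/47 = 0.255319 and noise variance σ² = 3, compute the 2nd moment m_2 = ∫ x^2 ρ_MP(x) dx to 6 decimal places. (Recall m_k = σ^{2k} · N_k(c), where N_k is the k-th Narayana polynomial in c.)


E[X²] = σ⁴ (1 + c) (second MP moment). With σ² = 3 (so σ⁴ = 9) and c = 12/47 = 0.255319: E[X²] = 9 · (1 + 0.255319) = 9 · 1.255319.

So E[X^2] = 11.297872.


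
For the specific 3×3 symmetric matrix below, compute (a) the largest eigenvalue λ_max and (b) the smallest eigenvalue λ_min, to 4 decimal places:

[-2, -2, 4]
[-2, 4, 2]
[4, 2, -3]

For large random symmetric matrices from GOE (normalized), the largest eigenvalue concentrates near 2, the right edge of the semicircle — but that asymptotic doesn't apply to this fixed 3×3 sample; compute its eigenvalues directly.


Since M is real symmetric, all three eigenvalues are real; they are the roots of det(λI − M) = λ³ − (tr M) λ² + s λ − det M, where s is the sum of the principal 2×2 minors.
tr M = -2 + 4 + (-3) = -1.
s = ((-2)·4 − (-2)²) + ((-2)·(-3) − 4²) + (4·(-3) − 2²) = -12 + (-10) + (-16) = -38.
det M (expand along row 1) = (-2)·(-16) − (-2)·(-2) + 4·(-20) = -52.
Characteristic polynomial: λ³ + λ² − 38λ + 52 = 0.
Substitute λ = y + (tr M)/3 = y − 0.333333 to remove the quadratic term: y³ + p·y + q = 0 with p = s − (tr M)²/3 = -38.333333 and q = −2(tr M)³/27 + (tr M)·s/3 − det M = 64.740741.
Three real roots ⇒ use the trigonometric (Viète) form: r = 2√(−p/3) = 7.149204, φ = arccos(3q/(p·r)) = arccos(-0.708704) = 2.358455 rad.
y_k = r·cos(φ/3 − 2πk/3) for k = 0, 1, 2 gives y = 5.051439, 1.855554, -6.906993.
λ_k = y_k − 0.333333 gives λ = 4.7181, 1.5222, -7.2403 (check: the sum is -1.0000 = tr M).

Hence λ_max = 4.7181 and λ_min = -7.2403.


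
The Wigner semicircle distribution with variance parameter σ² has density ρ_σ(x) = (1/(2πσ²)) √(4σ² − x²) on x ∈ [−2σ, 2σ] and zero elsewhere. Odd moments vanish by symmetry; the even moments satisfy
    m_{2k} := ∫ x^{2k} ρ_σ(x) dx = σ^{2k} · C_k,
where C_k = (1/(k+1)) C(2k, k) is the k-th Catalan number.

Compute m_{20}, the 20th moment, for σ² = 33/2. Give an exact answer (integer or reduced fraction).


By the scaled semicircle moment identity, m_{2k} = σ^{2k} · C_k with k = 10.
C_10 = (1/(k+1)) · C(2k, k) = (1/11) · C(20, 10) = (1/11) · 184756 = 16796.
σ^{2k} = (σ²)^k = (33/2)^10 = 1531578985264449/1024.

Therefore m_{20} = σ^{20} · C_10 = (1531578985264449/1024) · 16796 = 6431100159125421351/256.


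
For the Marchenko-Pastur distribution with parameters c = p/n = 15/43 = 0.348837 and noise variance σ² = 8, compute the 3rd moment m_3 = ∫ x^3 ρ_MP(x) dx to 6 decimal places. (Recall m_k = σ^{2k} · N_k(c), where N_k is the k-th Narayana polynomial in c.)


E[X³] = σ⁶ (1 + 3c + c²) (third MP moment). With σ² = 8 (so σ⁶ = 512) and c = 15/43 = 0.348837: E[X³] = 512 · (1 + 3·0.348837 + (0.348837)²) = 512 · 2.168199.

So E[X^3] = 1110.117902.


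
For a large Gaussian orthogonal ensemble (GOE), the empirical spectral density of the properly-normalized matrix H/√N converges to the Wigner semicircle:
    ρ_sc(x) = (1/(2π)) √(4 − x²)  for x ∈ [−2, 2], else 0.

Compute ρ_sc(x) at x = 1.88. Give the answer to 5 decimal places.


ρ_sc(x) = (1/(2π)) √(4 − x²). With x = 1.88:
  4 − x² = 4 − (1.88)² = 4 − 3.534400 = 0.465600.
  √(4 − x²) = 0.682349.
  1/(2π) = 0.159155.
  ρ_sc(1.88) = 0.159155 · 0.682349 = 0.108599.

Rounded to 5 decimal places: ρ_sc(1.88) ≈ 0.10860.


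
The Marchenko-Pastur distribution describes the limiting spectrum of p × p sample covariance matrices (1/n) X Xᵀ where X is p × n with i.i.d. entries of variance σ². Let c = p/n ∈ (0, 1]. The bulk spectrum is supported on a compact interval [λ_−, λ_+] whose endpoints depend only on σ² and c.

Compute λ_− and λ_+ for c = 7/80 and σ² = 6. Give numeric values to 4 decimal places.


c = 7/80 = 0.087500; √c = 0.295804.
λ_− = σ² (1 − √c)² = 6 · (1 − 0.295804)² = 6 · (0.704196)² = 2.975352.
λ_+ = σ² (1 + √c)² = 6 · (1 + 0.295804)² = 6 · (1.295804)² = 10.074648.

Rounded to 4 decimal places: λ_− ≈ 2.9754, λ_+ ≈ 10.0746.


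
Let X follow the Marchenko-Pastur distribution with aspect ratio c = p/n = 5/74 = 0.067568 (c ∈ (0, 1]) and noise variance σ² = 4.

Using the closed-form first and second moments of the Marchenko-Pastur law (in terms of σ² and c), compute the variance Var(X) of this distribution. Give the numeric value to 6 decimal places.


Recall the MP moments m_1 = E[X] = σ² and m_2 = E[X²] = σ⁴ (1 + c).
m_1 = E[X] = σ² = 4, so m_1² = 16.
m_2 = E[X²] = σ⁴ (1 + c) = 16 · (1 + 0.067568) = 16 · 1.067568 = 17.081081.
(Note m_2 − m_1² simplifies to c · σ⁴ = 0.067568 · 16.)

Var(X) = m_2 − m_1² = 17.081081 − 16 = 1.081081.


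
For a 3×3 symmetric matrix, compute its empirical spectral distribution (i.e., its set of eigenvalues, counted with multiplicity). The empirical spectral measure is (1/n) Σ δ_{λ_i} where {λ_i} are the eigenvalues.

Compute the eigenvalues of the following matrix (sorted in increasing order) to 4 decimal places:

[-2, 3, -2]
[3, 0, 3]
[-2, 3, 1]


Since M is real symmetric, all three eigenvalues are real; they are the roots of det(λI − M) = λ³ − (tr M) λ² + s λ − det M, where s is the sum of the principal 2×2 minors.
tr M = -2 + 0 + 1 = -1.
s = ((-2)·0 − 3²) + ((-2)·1 − (-2)²) + (0·1 − 3²) = -9 + (-6) + (-9) = -24.
det M (expand along row 1) = (-2)·(-9) − 3·9 + (-2)·9 = -27.
Characteristic polynomial: λ³ + λ² − 24λ + 27 = 0.
Substitute λ = y + (tr M)/3 = y − 0.333333 to remove the quadratic term: y³ + p·y + q = 0 with p = s − (tr M)²/3 = -24.333333 and q = −2(tr M)³/27 + (tr M)·s/3 − det M = 35.074074.
Three real roots ⇒ use the trigonometric (Viète) form: r = 2√(−p/3) = 5.696002, φ = arccos(3q/(p·r)) = arccos(-0.759164) = 2.432824 rad.
y_k = r·cos(φ/3 − 2πk/3) for k = 0, 1, 2 gives y = 3.923499, 1.614275, -5.537774.
λ_k = y_k − 0.333333 gives λ = 3.5902, 1.2809, -5.8711 (check: the sum is -1.0000 = tr M).

Eigenvalues sorted in increasing order: [-5.8711, 1.2809, 3.5902].


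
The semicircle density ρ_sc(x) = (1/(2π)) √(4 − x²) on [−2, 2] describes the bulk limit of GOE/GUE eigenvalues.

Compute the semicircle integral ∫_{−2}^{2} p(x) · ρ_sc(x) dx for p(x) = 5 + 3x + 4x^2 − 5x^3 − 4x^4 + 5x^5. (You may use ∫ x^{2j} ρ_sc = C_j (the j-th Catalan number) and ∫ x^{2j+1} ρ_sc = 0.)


Write p(x) = Σ a_i x^i, split into monomials and integrate each against ρ_sc separately.
Using ∫ x^{2j} ρ_sc = C_j = (1/(j+1)) C(2j, j) (Catalan numbers) and ∫ x^{2j+1} ρ_sc = 0 (odd monomials vanish by symmetry):
  i = 0 (even): a_0 · C_{0} = 5 · 1 = 5
  i = 1 (odd): ∫ x^1 ρ_sc = 0 (vanishes)
  i = 2 (even): a_2 · C_{1} = 4 · 1 = 4
  i = 3 (odd): ∫ x^3 ρ_sc = 0 (vanishes)
  i = 4 (even): a_4 · C_{2} = -4 · 2 = -8
  i = 5 (odd): ∫ x^5 ρ_sc = 0 (vanishes)

Summing the contributions: ∫_{−2}^{2} p(x) ρ_sc(x) dx = 5 + 4 + (-8) = 1.


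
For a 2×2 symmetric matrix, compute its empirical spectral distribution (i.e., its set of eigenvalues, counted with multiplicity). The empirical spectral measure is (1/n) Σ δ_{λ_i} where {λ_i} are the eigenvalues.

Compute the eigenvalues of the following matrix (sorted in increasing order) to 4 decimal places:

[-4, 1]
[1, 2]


Since M is real symmetric, both eigenvalues are real; they are the roots of det(λI − M) = λ² − (tr M) λ + det M.
tr M = -4 + 2 = -2.
det M = (-4)·2 − 1² = -8 − 1 = -9.
Characteristic polynomial: λ² + 2λ − 9 = 0.
Discriminant Δ = (tr M)² − 4·det M = 4 − (-36) = 40; √Δ = 6.324555.
λ = (tr M ± √Δ)/2 = (-2 ± 6.324555)/2, giving (tr M − √Δ)/2 = -4.1623 and (tr M + √Δ)/2 = 2.1623.

Eigenvalues sorted in increasing order: [-4.1623, 2.1623].


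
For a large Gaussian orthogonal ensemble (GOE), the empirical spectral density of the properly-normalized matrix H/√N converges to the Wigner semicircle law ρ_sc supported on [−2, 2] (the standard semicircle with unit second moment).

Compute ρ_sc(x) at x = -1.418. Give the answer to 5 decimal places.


ρ_sc(x) = (1/(2π)) √(4 − x²). With x = -1.418:
  4 − x² = 4 − (-1.418)² = 4 − 2.010724 = 1.989276.
  √(4 − x²) = 1.410417.
  1/(2π) = 0.159155.
  ρ_sc(-1.418) = 0.159155 · 1.410417 = 0.224475.

Rounded to 5 decimal places: ρ_sc(-1.418) ≈ 0.22447.


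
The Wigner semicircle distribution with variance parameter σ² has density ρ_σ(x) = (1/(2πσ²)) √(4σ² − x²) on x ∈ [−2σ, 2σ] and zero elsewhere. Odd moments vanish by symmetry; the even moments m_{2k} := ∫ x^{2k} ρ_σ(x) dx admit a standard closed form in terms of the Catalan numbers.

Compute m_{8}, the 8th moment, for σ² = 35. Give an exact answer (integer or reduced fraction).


By the scaled semicircle moment identity, m_{2k} = σ^{2k} · C_k with k = 4.
C_4 = (1/(k+1)) · C(2k, k) = (1/5) · C(8, 4) = (1/5) · 70 = 14.
σ^{2k} = (σ²)^k = (35)^4 = 1500625.

Therefore m_{8} = σ^{8} · C_4 = 1500625 · 14 = 21008750.


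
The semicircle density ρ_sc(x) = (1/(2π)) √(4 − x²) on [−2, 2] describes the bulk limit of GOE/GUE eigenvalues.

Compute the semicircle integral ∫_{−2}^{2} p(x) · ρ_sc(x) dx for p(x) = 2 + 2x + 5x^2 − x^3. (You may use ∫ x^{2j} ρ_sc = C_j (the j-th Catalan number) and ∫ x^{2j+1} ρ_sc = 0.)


Write p(x) = Σ a_i x^i, split into monomials and integrate each against ρ_sc separately.
Using ∫ x^{2j} ρ_sc = C_j = (1/(j+1)) C(2j, j) (Catalan numbers) and ∫ x^{2j+1} ρ_sc = 0 (odd monomials vanish by symmetry):
  i = 0 (even): a_0 · C_{0} = 2 · 1 = 2
  i = 1 (odd): ∫ x^1 ρ_sc = 0 (vanishes)
  i = 2 (even): a_2 · C_{1} = 5 · 1 = 5
  i = 3 (odd): ∫ x^3 ρ_sc = 0 (vanishes)

Summing the contributions: ∫_{−2}^{2} p(x) ρ_sc(x) dx = 2 + 5 = 7.


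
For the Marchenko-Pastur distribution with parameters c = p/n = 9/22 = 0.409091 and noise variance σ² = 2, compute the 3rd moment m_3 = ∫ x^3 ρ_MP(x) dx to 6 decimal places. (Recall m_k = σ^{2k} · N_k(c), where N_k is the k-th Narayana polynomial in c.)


E[X³] = σ⁶ (1 + 3c + c²) (third MP moment). With σ² = 2 (so σ⁶ = 8) and c = 9/22 = 0.409091: E[X³] = 8 · (1 + 3·0.409091 + (0.409091)²) = 8 · 2.394628.

So E[X^3] = 19.157025.


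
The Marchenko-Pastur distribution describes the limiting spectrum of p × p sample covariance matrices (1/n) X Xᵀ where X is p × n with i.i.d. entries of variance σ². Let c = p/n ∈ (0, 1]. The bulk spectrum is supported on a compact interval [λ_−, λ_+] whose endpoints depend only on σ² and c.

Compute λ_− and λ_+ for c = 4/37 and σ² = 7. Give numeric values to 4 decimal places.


c = 4/37 = 0.108108; √c = 0.328798.
λ_− = σ² (1 − √c)² = 7 · (1 − 0.328798)² = 7 · (0.671202)² = 3.153585.
λ_+ = σ² (1 + √c)² = 7 · (1 + 0.328798)² = 7 · (1.328798)² = 12.359928.

Rounded to 4 decimal places: λ_− ≈ 3.1536, λ_+ ≈ 12.3599.


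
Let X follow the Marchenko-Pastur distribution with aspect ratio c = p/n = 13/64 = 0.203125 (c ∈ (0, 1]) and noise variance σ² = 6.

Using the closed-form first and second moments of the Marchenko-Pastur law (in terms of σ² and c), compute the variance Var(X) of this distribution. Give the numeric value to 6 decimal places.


Recall the MP moments m_1 = E[X] = σ² and m_2 = E[X²] = σ⁴ (1 + c).
m_1 = E[X] = σ² = 6, so m_1² = 36.
m_2 = E[X²] = σ⁴ (1 + c) = 36 · (1 + 0.203125) = 36 · 1.203125 = 43.312500.
(Note m_2 − m_1² simplifies to c · σ⁴ = 0.203125 · 36.)

Var(X) = m_2 − m_1² = 43.312500 − 36 = 7.312500.


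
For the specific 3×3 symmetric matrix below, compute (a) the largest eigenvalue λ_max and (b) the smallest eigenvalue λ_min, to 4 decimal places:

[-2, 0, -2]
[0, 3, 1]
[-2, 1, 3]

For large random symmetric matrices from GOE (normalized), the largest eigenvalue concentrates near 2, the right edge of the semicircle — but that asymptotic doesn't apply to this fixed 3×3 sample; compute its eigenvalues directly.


Since M is real symmetric, all three eigenvalues are real; they are the roots of det(λI − M) = λ³ − (tr M) λ² + s λ − det M, where s is the sum of the principal 2×2 minors.
tr M = -2 + 3 + 3 = 4.
s = ((-2)·3 − 0²) + ((-2)·3 − (-2)²) + (3·3 − 1²) = -6 + (-10) + 8 = -8.
det M (expand along row 1) = (-2)·8 − 0·2 + (-2)·6 = -28.
Characteristic polynomial: λ³ − 4λ² − 8λ + 28 = 0.
Substitute λ = y + (tr M)/3 = y + 1.333333 to remove the quadratic term: y³ + p·y + q = 0 with p = s − (tr M)²/3 = -13.333333 and q = −2(tr M)³/27 + (tr M)·s/3 − det M = 12.592593.
Three real roots ⇒ use the trigonometric (Viète) form: r = 2√(−p/3) = 4.216370, φ = arccos(3q/(p·r)) = arccos(-0.671984) = 2.307681 rad.
y_k = r·cos(φ/3 − 2πk/3) for k = 0, 1, 2 gives y = 3.029245, 1.025277, -4.054522.
λ_k = y_k + 1.333333 gives λ = 4.3626, 2.3586, -2.7212 (check: the sum is 4.0000 = tr M).

Hence λ_max = 4.3626 and λ_min = -2.7212.


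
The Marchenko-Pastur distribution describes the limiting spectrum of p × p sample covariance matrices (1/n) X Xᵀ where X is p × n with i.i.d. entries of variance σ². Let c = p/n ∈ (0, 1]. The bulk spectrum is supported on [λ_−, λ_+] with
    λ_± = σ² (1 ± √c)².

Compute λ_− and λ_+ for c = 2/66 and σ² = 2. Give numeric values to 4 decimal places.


c = 2/66 = 0.030303; √c = 0.174078.
λ_− = σ² (1 − √c)² = 2 · (1 − 0.174078)² = 2 · (0.825922)² = 1.364295.
λ_+ = σ² (1 + √c)² = 2 · (1 + 0.174078)² = 2 · (1.174078)² = 2.756917.

Rounded to 4 decimal places: λ_− ≈ 1.3643, λ_+ ≈ 2.7569.


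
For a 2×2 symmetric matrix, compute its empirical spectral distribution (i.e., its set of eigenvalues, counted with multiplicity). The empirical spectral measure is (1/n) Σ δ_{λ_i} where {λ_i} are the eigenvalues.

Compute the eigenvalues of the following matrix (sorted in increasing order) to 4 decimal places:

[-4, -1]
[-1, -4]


Since M is real symmetric, both eigenvalues are real; they are the roots of det(λI − M) = λ² − (tr M) λ + det M.
tr M = -4 + (-4) = -8.
det M = (-4)·(-4) − (-1)² = 16 − 1 = 15.
Characteristic polynomial: λ² + 8λ + 15 = 0.
Discriminant Δ = (tr M)² − 4·det M = 64 − 60 = 4; √Δ = 2.000000.
λ = (tr M ± √Δ)/2 = (-8 ± 2.000000)/2, giving (tr M − √Δ)/2 = -5.0000 and (tr M + √Δ)/2 = -3.0000.

Eigenvalues sorted in increasing order: [-5.0000, -3.0000].


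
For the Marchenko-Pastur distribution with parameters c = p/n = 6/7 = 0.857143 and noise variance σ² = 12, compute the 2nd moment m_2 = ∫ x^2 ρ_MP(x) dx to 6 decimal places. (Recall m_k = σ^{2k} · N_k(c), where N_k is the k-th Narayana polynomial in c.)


E[X²] = σ⁴ (1 + c) (second MP moment). With σ² = 12 (so σ⁴ = 144) and c = 6/7 = 0.857143: E[X²] = 144 · (1 + 0.857143) = 144 · 1.857143.

So E[X^2] = 267.428571.


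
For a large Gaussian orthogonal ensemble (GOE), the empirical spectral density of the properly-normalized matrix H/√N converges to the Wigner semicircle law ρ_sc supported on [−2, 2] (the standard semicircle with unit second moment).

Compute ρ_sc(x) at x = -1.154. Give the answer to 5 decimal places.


ρ_sc(x) = (1/(2π)) √(4 − x²). With x = -1.154:
  4 − x² = 4 − (-1.154)² = 4 − 1.331716 = 2.668284.
  √(4 − x²) = 1.633488.
  1/(2π) = 0.159155.
  ρ_sc(-1.154) = 0.159155 · 1.633488 = 0.259978.

Rounded to 5 decimal places: ρ_sc(-1.154) ≈ 0.25998.


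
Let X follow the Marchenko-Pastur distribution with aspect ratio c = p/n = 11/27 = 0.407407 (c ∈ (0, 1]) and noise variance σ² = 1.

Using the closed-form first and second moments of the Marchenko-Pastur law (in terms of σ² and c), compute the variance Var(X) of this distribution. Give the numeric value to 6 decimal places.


Recall the MP moments m_1 = E[X] = σ² and m_2 = E[X²] = σ⁴ (1 + c).
m_1 = E[X] = σ² = 1, so m_1² = 1.
m_2 = E[X²] = σ⁴ (1 + c) = 1 · (1 + 0.407407) = 1 · 1.407407 = 1.407407.
(Note m_2 − m_1² simplifies to c · σ⁴ = 0.407407 · 1.)

Var(X) = m_2 − m_1² = 1.407407 − 1 = 0.407407.


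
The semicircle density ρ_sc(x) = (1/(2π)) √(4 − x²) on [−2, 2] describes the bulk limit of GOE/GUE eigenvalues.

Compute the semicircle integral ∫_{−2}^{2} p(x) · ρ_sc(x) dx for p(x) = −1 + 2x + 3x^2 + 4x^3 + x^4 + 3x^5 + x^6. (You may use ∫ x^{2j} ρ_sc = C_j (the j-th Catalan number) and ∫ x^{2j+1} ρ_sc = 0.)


Write p(x) = Σ a_i x^i, split into monomials and integrate each against ρ_sc separately.
Using ∫ x^{2j} ρ_sc = C_j = (1/(j+1)) C(2j, j) (Catalan numbers) and ∫ x^{2j+1} ρ_sc = 0 (odd monomials vanish by symmetry):
  i = 0 (even): a_0 · C_{0} = -1 · 1 = -1
  i = 1 (odd): ∫ x^1 ρ_sc = 0 (vanishes)
  i = 2 (even): a_2 · C_{1} = 3 · 1 = 3
  i = 3 (odd): ∫ x^3 ρ_sc = 0 (vanishes)
  i = 4 (even): a_4 · C_{2} = 1 · 2 = 2
  i = 5 (odd): ∫ x^5 ρ_sc = 0 (vanishes)
  i = 6 (even): a_6 · C_{3} = 1 · 5 = 5

Summing the contributions: ∫_{−2}^{2} p(x) ρ_sc(x) dx = (-1) + 3 + 2 + 5 = 9.
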